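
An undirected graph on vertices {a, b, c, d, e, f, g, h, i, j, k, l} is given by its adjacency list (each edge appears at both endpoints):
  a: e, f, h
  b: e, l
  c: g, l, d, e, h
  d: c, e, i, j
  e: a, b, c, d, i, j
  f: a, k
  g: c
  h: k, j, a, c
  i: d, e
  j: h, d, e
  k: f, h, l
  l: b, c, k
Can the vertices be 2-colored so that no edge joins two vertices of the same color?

No

The cycle i-d-e-i has length 3, which is odd, so the graph is not bipartite.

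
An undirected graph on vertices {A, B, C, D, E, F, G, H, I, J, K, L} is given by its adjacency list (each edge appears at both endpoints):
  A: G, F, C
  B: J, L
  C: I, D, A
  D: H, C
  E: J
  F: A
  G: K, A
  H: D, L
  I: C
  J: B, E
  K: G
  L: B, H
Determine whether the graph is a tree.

Yes

|V| = 12, |E| = 11.
It is connected with exactly 11 edges, hence acyclic — it is a tree.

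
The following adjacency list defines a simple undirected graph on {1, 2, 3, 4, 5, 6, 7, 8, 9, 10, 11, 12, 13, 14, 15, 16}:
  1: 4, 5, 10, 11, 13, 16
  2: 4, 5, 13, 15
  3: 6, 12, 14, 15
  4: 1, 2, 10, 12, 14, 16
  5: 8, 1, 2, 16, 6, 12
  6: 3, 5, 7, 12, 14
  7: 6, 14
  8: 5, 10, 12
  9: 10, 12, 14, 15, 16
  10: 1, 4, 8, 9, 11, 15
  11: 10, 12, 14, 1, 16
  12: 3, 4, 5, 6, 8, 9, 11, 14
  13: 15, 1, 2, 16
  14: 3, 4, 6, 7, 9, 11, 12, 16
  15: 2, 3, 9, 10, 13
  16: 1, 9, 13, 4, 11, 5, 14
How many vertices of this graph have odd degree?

6

Degrees: 1:6, 2:4, 3:4, 4:6, 5:6, 6:5, 7:2, 8:3, 9:5, 10:6, 11:5, 12:8, 13:4, 14:8, 15:5, 16:7
Odd-degree vertices: 6, 8, 9, 11, 15, 16.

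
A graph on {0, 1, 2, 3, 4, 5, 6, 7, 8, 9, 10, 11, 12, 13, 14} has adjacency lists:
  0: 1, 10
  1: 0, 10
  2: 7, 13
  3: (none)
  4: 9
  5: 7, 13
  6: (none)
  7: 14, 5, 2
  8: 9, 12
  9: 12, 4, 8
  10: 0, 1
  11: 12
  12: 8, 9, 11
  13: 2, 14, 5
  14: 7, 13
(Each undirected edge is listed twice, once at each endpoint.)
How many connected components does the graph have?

5

Component: {3}
Component: {6}
Component: {0, 1, 10}
Component: {2, 5, 7, 13, 14}
Component: {4, 8, 9, 11, 12}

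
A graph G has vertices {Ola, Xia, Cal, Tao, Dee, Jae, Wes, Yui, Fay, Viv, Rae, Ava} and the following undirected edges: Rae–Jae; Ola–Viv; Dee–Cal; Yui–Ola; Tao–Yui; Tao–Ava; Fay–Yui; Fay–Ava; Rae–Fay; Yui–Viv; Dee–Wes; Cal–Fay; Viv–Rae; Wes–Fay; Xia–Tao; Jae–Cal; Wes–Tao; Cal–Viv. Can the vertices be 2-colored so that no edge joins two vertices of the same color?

No

The cycle Yui-Ola-Viv-Yui has length 3, which is odd, so the graph is not bipartite.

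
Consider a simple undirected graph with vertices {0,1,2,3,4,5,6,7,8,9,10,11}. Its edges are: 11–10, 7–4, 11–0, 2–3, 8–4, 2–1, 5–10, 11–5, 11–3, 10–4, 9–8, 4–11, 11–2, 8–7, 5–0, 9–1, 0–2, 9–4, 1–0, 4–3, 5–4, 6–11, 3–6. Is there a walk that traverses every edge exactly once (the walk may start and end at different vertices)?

Degrees: 0:4, 1:3, 2:4, 3:4, 4:7, 5:4, 6:2, 7:2, 8:3, 9:3, 10:3, 11:7
Odd-degree vertices: 1, 4, 8, 9, 10, 11 (6 total).
An Eulerian trail requires 0 or 2 odd-degree vertices; here there are 6.

No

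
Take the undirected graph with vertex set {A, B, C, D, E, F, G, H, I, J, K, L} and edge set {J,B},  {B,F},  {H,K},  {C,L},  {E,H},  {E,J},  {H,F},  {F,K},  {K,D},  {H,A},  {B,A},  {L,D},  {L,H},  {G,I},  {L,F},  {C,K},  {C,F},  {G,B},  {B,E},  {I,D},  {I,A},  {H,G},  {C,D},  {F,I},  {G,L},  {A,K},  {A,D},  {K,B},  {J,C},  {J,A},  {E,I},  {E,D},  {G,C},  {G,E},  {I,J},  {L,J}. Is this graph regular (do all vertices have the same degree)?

Degrees: A:6, B:6, C:6, D:6, E:6, F:6, G:6, H:6, I:6, J:6, K:6, L:6
All degrees equal 6; the graph is regular.

Yes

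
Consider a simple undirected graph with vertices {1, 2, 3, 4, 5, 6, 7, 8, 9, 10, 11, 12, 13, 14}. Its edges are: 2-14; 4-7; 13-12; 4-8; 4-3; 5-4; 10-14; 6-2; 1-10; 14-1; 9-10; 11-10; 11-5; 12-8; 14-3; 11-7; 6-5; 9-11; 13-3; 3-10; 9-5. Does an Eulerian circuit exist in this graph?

Degrees: 1:2, 2:2, 3:4, 4:4, 5:4, 6:2, 7:2, 8:2, 9:3, 10:5, 11:4, 12:2, 13:2, 14:4
9, 10 have odd degree; an Eulerian circuit needs every degree to be even, so none exists.

No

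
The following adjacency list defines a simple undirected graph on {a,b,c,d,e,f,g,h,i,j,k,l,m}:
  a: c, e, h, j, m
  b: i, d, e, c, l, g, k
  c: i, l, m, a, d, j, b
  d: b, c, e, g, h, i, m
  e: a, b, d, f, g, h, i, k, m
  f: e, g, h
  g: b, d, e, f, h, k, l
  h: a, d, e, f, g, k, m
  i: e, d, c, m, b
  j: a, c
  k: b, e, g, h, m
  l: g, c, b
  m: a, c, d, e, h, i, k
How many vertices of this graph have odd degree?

12

Degrees: a:5, b:7, c:7, d:7, e:9, f:3, g:7, h:7, i:5, j:2, k:5, l:3, m:7
Odd-degree vertices: a, b, c, d, e, f, g, h, i, k, l, m.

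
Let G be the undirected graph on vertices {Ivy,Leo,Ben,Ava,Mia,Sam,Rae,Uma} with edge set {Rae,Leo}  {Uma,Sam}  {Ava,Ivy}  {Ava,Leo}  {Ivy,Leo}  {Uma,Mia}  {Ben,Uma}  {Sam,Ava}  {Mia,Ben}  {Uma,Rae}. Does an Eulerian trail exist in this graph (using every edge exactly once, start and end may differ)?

Yes

Degrees: Ivy:2, Leo:3, Ben:2, Ava:3, Mia:2, Sam:2, Rae:2, Uma:4
Odd-degree vertices: Leo, Ava (2 total).
The non-isolated vertices are connected and exactly 2 have odd degree, so an Eulerian trail exists (from Leo to Ava).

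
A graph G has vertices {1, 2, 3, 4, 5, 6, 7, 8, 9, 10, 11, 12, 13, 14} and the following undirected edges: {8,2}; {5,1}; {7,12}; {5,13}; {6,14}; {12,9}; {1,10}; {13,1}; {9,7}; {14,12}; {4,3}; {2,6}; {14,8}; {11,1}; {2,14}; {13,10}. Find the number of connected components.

3

Component: {3, 4}
Component: {1, 5, 10, 11, 13}
Component: {2, 6, 7, 8, 9, 12, 14}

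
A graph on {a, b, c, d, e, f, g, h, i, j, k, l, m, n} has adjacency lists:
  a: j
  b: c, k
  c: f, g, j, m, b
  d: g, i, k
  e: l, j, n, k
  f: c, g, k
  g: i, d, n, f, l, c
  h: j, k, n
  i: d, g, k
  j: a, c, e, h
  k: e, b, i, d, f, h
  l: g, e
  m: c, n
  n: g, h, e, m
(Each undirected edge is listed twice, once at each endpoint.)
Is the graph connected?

Yes

A breadth-first search from a visits a, j, h, c, e, k, n, m, g, b, f, l, d, i — all 14 vertices — so the graph is connected.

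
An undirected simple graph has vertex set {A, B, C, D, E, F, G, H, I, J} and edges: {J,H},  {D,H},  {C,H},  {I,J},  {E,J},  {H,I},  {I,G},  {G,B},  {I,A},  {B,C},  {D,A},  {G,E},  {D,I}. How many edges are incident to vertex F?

0

F has no neighbors.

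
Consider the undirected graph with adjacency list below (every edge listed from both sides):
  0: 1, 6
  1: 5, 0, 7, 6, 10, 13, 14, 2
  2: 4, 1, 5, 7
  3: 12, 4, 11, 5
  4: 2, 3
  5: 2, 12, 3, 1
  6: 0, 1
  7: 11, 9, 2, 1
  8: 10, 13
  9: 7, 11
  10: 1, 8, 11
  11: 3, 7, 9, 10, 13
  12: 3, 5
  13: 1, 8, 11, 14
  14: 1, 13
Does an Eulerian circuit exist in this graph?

Degrees: 0:2, 1:8, 2:4, 3:4, 4:2, 5:4, 6:2, 7:4, 8:2, 9:2, 10:3, 11:5, 12:2, 13:4, 14:2
Vertices with odd degree: 10, 11. An Eulerian circuit requires all degrees even.

No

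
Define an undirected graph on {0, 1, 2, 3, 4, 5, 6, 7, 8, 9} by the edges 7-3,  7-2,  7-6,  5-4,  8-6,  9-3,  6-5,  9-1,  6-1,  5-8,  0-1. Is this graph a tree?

No

The graph has 10 vertices and 11 edges.
Connected but with 11 > 9 edges, so it has a cycle and is not a tree.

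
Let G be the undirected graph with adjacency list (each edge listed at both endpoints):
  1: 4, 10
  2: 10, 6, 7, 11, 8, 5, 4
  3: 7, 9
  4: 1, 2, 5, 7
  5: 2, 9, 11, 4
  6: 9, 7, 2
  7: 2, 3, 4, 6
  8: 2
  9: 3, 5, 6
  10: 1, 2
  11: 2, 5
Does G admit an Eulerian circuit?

Degrees: 1:2, 2:7, 3:2, 4:4, 5:4, 6:3, 7:4, 8:1, 9:3, 10:2, 11:2
Vertices with odd degree: 2, 6, 8, 9. An Eulerian circuit requires all degrees even.

No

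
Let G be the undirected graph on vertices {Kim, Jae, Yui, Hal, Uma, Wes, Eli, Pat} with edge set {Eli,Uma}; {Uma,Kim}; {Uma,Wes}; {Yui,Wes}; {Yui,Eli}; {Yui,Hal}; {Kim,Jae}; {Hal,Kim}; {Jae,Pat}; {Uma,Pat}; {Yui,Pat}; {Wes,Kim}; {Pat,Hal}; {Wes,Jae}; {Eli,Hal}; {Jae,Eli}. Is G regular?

Degrees: Kim:4, Jae:4, Yui:4, Hal:4, Uma:4, Wes:4, Eli:4, Pat:4
All degrees equal 4; the graph is regular.

Yes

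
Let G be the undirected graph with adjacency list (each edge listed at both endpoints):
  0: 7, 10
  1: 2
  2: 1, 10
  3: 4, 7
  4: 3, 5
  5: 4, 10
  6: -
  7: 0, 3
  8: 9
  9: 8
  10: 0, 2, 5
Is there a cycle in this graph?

|V| = 11, |E| = 9, number of components = 3.
One cycle is 0-10-5-4-3-7-0.

Yes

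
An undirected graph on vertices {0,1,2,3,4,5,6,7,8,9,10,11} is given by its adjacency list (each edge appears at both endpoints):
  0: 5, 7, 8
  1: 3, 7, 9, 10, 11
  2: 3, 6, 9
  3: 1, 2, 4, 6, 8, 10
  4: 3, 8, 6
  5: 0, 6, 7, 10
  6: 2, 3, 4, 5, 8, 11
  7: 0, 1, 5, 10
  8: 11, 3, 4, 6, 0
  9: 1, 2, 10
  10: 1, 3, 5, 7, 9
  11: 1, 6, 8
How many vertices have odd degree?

Degrees: 0:3, 1:5, 2:3, 3:6, 4:3, 5:4, 6:6, 7:4, 8:5, 9:3, 10:5, 11:3
Odd-degree vertices: 0, 1, 2, 4, 8, 9, 10, 11.

8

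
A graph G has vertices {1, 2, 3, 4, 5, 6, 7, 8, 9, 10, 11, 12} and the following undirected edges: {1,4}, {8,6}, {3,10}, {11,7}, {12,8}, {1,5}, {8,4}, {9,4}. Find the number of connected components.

4

Component: {2}
Component: {3, 10}
Component: {7, 11}
Component: {1, 4, 5, 6, 8, 9, 12}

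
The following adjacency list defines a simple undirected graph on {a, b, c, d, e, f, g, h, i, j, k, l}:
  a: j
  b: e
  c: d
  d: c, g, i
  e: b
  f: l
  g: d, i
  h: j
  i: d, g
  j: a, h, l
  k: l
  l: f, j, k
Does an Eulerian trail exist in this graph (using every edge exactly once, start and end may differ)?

No

Degrees: a:1, b:1, c:1, d:3, e:1, f:1, g:2, h:1, i:2, j:3, k:1, l:3
Odd-degree vertices: a, b, c, d, e, f, h, j, k, l (10 total).
An Eulerian trail requires 0 or 2 odd-degree vertices; here there are 10.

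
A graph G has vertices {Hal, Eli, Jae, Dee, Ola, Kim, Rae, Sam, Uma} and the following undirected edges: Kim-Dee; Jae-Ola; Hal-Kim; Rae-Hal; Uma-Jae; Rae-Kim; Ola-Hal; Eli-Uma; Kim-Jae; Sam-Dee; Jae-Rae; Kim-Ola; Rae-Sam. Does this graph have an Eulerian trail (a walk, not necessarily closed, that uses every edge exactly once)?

Degrees: Hal:3, Eli:1, Jae:4, Dee:2, Ola:3, Kim:5, Rae:4, Sam:2, Uma:2
Odd-degree vertices: Hal, Eli, Ola, Kim (4 total).
An Eulerian trail requires 0 or 2 odd-degree vertices; here there are 4.

No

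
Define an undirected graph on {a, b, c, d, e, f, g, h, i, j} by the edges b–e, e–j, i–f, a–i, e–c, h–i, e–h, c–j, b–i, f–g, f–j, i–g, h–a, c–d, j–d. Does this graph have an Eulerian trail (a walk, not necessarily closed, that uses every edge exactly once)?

Degrees: a:2, b:2, c:3, d:2, e:4, f:3, g:2, h:3, i:5, j:4
Odd-degree vertices: c, f, h, i (4 total).
An Eulerian trail requires 0 or 2 odd-degree vertices; here there are 4.

No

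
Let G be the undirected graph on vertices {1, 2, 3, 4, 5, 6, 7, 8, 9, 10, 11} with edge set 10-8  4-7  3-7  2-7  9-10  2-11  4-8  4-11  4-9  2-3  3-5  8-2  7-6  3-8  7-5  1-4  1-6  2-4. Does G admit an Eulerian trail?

Yes

Degrees: 1:2, 2:5, 3:4, 4:6, 5:2, 6:2, 7:5, 8:4, 9:2, 10:2, 11:2
Odd-degree vertices: 2, 7 (2 total).
The non-isolated vertices are connected and exactly 2 have odd degree, so an Eulerian trail exists (from 2 to 7).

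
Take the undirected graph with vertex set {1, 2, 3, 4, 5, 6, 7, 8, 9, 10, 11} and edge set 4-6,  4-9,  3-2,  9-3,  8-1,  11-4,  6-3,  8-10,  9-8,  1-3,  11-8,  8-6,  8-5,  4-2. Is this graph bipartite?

Yes

Partition the vertices as {3, 4, 7, 8} vs {1, 2, 5, 6, 9, 10, 11}. Each listed edge has one endpoint in each part, so the graph is bipartite.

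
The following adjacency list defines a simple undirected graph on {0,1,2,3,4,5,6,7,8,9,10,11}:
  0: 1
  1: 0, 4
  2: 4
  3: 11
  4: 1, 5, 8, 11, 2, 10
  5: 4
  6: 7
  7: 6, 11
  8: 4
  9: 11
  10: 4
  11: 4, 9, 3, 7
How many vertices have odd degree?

8

Degrees: 0:1, 1:2, 2:1, 3:1, 4:6, 5:1, 6:1, 7:2, 8:1, 9:1, 10:1, 11:4
Odd-degree vertices: 0, 2, 3, 5, 6, 8, 9, 10.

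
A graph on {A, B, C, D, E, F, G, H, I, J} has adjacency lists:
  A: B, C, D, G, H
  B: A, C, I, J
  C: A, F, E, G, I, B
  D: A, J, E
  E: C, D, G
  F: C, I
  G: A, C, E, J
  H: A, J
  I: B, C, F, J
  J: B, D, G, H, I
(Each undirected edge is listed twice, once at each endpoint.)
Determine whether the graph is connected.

A breadth-first search from A visits A, D, B, G, H, C, E, J, I, F — all 10 vertices — so the graph is connected.

Yes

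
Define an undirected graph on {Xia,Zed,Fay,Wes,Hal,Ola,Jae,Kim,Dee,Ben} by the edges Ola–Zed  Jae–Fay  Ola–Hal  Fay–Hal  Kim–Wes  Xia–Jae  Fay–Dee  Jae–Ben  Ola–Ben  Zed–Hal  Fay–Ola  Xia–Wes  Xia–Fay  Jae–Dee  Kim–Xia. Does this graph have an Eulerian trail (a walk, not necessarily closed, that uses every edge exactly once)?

Degrees: Xia:4, Zed:2, Fay:5, Wes:2, Hal:3, Ola:4, Jae:4, Kim:2, Dee:2, Ben:2
Odd-degree vertices: Fay, Hal (2 total).
With 2 odd-degree vertices and all edges in one connected piece, an Eulerian trail exists (from Fay to Hal).

Yes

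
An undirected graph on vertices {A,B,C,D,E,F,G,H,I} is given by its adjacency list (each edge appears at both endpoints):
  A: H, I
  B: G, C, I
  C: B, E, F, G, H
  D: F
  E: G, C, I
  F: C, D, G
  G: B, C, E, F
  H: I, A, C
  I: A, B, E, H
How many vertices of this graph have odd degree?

6

Degrees: A:2, B:3, C:5, D:1, E:3, F:3, G:4, H:3, I:4
Odd-degree vertices: B, C, D, E, F, H.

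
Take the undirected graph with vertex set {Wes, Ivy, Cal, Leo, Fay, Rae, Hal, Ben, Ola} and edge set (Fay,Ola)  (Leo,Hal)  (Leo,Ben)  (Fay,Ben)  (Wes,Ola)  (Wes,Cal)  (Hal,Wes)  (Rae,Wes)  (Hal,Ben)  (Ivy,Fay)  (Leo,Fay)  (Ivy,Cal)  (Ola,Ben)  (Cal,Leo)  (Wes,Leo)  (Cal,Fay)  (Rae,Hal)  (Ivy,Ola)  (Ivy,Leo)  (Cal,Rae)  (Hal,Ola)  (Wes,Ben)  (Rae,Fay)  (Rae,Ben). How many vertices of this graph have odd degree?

Degrees: Wes:6, Ivy:4, Cal:5, Leo:6, Fay:6, Rae:5, Hal:5, Ben:6, Ola:5
Odd-degree vertices: Cal, Rae, Hal, Ola.

4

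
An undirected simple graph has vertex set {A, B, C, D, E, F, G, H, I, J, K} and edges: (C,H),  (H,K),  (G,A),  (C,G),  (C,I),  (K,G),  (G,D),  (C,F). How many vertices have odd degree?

Degrees: A:1, B:0, C:4, D:1, E:0, F:1, G:4, H:2, I:1, J:0, K:2
Odd-degree vertices: A, D, F, I.

4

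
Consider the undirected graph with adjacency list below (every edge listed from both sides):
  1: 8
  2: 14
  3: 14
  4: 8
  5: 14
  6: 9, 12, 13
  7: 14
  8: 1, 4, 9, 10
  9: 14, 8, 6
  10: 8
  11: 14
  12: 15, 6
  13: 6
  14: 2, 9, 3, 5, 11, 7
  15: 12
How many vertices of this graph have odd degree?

Degrees: 1:1, 2:1, 3:1, 4:1, 5:1, 6:3, 7:1, 8:4, 9:3, 10:1, 11:1, 12:2, 13:1, 14:6, 15:1
Odd-degree vertices: 1, 2, 3, 4, 5, 6, 7, 9, 10, 11, 13, 15.

12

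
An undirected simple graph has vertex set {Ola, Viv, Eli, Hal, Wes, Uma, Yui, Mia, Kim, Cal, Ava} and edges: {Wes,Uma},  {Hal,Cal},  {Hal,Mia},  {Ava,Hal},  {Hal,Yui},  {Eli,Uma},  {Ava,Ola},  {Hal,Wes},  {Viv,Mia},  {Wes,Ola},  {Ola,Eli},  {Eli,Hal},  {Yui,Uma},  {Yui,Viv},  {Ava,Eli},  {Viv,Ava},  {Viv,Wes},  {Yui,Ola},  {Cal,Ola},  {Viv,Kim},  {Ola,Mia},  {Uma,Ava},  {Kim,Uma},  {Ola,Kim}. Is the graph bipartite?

No

Ola-Eli-Ava-Ola is an odd cycle (length 3), and a bipartite graph can contain only even cycles.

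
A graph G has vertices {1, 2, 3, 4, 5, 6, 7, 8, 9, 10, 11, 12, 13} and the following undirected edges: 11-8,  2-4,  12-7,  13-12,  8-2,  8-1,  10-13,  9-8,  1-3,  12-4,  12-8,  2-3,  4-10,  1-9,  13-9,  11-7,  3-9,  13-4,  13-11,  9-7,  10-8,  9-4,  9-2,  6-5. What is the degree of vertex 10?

3

Neighbors of 10: 4, 8, 13.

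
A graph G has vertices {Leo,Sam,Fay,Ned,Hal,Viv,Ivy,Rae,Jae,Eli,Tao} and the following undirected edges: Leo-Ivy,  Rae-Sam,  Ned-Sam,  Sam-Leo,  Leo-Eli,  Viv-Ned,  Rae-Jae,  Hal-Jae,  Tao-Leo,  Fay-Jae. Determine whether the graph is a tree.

Yes

|V| = 11, |E| = 10.
It is connected with exactly 10 edges, hence acyclic — it is a tree.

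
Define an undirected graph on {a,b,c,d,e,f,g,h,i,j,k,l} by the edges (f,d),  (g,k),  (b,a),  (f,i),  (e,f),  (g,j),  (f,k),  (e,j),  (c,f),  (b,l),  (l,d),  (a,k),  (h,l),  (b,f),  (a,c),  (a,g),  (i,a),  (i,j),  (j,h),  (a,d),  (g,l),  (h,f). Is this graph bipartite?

No

g-k-a-g is an odd cycle (length 3), and a bipartite graph can contain only even cycles.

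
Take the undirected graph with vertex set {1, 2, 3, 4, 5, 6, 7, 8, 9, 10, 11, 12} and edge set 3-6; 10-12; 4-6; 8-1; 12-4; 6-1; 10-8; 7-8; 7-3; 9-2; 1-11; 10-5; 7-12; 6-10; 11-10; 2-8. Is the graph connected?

Starting from 1 and exploring outward reaches every vertex (1, 11, 8, 6, 10, 2, 7, 3, 4, 5, 12, 9); the graph is connected.

Yes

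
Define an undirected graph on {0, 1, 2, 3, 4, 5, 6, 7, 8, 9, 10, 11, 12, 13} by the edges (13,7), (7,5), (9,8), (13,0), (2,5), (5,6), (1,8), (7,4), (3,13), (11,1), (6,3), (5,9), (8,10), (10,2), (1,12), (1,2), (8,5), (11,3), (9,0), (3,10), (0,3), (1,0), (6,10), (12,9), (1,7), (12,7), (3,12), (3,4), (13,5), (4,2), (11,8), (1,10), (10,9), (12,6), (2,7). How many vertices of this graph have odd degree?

8

Degrees: 0:4, 1:7, 2:5, 3:7, 4:3, 5:6, 6:4, 7:6, 8:5, 9:5, 10:6, 11:3, 12:5, 13:4
Odd-degree vertices: 1, 2, 3, 4, 8, 9, 11, 12.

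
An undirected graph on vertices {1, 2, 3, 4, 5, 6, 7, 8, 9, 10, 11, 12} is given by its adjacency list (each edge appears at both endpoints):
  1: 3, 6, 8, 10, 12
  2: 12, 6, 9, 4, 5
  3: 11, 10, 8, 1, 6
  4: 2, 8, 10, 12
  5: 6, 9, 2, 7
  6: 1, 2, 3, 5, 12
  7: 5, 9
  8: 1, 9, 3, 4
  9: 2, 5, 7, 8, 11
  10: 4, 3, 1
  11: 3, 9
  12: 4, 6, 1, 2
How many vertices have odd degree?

Degrees: 1:5, 2:5, 3:5, 4:4, 5:4, 6:5, 7:2, 8:4, 9:5, 10:3, 11:2, 12:4
Odd-degree vertices: 1, 2, 3, 6, 9, 10.

6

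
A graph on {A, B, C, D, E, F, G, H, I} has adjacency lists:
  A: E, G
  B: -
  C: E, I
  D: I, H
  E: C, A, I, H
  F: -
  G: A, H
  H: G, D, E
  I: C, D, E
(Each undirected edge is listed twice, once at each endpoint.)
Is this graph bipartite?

No

E-C-I-E is an odd cycle (length 3), and a bipartite graph can contain only even cycles.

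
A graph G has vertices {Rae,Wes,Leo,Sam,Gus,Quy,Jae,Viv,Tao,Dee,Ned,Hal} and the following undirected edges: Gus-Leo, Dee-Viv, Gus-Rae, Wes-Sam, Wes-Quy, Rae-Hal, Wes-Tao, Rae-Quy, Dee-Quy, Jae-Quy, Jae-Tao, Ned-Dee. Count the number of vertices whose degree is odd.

8

Degrees: Rae:3, Wes:3, Leo:1, Sam:1, Gus:2, Quy:4, Jae:2, Viv:1, Tao:2, Dee:3, Ned:1, Hal:1
Odd-degree vertices: Rae, Wes, Leo, Sam, Viv, Dee, Ned, Hal.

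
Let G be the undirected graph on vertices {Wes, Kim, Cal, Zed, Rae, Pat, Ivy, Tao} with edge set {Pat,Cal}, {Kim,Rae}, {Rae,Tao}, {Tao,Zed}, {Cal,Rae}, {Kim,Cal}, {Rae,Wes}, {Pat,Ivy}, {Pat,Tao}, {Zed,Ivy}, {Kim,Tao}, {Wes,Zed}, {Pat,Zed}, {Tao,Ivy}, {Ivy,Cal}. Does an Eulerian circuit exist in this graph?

No

Degrees: Wes:2, Kim:3, Cal:4, Zed:4, Rae:4, Pat:4, Ivy:4, Tao:5
Kim, Tao have odd degree; an Eulerian circuit needs every degree to be even, so none exists.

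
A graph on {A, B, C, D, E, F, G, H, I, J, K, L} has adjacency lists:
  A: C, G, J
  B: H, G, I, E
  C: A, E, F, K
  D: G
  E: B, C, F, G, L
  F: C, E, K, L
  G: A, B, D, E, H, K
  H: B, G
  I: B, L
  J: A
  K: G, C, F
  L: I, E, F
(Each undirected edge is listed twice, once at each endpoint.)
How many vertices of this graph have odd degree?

Degrees: A:3, B:4, C:4, D:1, E:5, F:4, G:6, H:2, I:2, J:1, K:3, L:3
Odd-degree vertices: A, D, E, J, K, L.

6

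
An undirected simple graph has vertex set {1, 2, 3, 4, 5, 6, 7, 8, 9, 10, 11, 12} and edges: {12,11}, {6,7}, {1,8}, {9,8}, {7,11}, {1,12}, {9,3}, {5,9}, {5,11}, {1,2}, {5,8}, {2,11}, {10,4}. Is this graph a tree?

|V| = 12, |E| = 13.
It splits into 2 components, so it cannot be a tree.

No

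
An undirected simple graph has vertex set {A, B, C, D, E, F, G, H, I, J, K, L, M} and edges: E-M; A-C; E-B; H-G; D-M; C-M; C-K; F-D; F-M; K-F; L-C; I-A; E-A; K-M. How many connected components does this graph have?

3

Component: {J}
Component: {G, H}
Component: {A, B, C, D, E, F, I, K, L, M}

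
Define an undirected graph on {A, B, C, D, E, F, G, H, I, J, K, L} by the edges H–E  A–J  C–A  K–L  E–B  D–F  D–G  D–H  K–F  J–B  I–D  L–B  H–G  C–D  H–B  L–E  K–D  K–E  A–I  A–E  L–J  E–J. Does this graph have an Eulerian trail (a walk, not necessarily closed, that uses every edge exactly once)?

Degrees: A:4, B:4, C:2, D:6, E:6, F:2, G:2, H:4, I:2, J:4, K:4, L:4
Odd-degree vertices: none (0 total).
The non-isolated vertices are connected and exactly 0 have odd degree, so an Eulerian trail exists.

Yes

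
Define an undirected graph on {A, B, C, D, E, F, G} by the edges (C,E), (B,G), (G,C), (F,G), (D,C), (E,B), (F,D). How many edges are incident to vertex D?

2

Neighbors of D: C, F.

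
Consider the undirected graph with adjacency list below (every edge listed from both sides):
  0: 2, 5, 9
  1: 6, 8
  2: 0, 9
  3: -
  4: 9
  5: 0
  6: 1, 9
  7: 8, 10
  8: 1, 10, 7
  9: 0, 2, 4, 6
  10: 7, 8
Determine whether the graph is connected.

No

Component: {3}
Component: {0, 1, 2, 4, 5, 6, 7, 8, 9, 10}
There are 2 separate components, so the graph is not connected.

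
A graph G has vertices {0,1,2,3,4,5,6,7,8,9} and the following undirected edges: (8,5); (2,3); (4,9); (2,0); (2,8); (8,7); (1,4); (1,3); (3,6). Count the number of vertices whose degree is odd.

Degrees: 0:1, 1:2, 2:3, 3:3, 4:2, 5:1, 6:1, 7:1, 8:3, 9:1
Odd-degree vertices: 0, 2, 3, 5, 6, 7, 8, 9.

8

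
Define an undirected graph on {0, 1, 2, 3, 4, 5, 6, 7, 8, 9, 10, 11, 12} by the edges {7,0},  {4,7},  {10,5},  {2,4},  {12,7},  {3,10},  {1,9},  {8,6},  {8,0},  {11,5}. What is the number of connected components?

Component: {1, 9}
Component: {3, 5, 10, 11}
Component: {0, 2, 4, 6, 7, 8, 12}

3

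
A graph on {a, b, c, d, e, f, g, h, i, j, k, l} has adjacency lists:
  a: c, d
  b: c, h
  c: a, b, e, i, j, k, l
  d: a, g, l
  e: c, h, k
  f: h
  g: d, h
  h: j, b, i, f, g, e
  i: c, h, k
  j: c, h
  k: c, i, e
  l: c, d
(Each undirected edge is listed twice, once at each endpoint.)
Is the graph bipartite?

The cycle c-k-i-c has length 3, which is odd, so the graph is not bipartite.

No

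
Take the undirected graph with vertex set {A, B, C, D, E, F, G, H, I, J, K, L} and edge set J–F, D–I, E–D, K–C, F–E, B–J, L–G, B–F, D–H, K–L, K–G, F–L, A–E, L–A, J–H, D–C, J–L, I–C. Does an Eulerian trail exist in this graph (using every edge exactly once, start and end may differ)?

No

Degrees: A:2, B:2, C:3, D:4, E:3, F:4, G:2, H:2, I:2, J:4, K:3, L:5
Odd-degree vertices: C, E, K, L (4 total).
With 4 odd-degree vertices (more than two), no single trail can use every edge.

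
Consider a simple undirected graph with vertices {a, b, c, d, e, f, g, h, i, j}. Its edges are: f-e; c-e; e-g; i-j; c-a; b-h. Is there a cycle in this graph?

No

|V| = 10, |E| = 6, number of components = 4.
A forest on 10 vertices with 4 components has exactly 6 edges, which matches — so no cycle.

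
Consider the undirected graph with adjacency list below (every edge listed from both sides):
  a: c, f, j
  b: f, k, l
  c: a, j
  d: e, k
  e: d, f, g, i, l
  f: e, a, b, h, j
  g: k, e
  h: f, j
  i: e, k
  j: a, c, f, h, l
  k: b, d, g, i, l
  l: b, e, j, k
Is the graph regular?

Degrees: a:3, b:3, c:2, d:2, e:5, f:5, g:2, h:2, i:2, j:5, k:5, l:4
Vertex c has degree 2 while e has degree 5, so the graph is not regular.

No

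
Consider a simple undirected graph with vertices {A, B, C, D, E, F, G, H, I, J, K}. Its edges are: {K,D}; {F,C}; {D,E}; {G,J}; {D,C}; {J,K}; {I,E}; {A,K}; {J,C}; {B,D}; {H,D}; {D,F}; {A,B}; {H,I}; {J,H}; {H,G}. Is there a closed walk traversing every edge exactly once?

Degrees: A:2, B:2, C:3, D:6, E:2, F:2, G:2, H:4, I:2, J:4, K:3
C, K have odd degree; an Eulerian circuit needs every degree to be even, so none exists.

No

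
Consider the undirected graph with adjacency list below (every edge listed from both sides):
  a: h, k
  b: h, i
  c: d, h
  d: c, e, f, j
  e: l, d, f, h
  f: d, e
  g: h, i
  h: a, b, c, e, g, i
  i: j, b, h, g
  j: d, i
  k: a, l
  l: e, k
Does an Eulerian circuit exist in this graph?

Yes

Degrees: a:2, b:2, c:2, d:4, e:4, f:2, g:2, h:6, i:4, j:2, k:2, l:2
Every vertex has even degree and the edges form a single connected piece, so an Eulerian circuit exists.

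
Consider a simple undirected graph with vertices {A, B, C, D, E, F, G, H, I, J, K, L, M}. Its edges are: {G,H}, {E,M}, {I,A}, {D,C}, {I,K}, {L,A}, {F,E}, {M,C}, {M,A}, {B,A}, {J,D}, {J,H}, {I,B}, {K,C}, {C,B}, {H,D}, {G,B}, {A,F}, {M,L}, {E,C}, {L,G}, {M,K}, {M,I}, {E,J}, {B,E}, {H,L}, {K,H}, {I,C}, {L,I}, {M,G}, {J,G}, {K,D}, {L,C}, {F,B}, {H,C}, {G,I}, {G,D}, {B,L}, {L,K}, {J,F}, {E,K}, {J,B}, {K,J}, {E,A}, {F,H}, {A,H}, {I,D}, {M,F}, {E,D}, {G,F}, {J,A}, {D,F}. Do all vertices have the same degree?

Degrees: A:8, B:8, C:8, D:8, E:8, F:8, G:8, H:8, I:8, J:8, K:8, L:8, M:8
All degrees equal 8; the graph is regular.

Yes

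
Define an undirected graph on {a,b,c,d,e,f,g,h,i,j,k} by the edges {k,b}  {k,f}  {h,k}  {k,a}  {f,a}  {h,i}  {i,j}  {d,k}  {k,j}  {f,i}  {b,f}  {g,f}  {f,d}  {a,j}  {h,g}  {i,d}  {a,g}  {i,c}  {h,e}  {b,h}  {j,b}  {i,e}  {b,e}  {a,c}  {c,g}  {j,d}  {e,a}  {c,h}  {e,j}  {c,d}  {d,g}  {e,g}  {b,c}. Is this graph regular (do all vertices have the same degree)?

Degrees: a:6, b:6, c:6, d:6, e:6, f:6, g:6, h:6, i:6, j:6, k:6
Every vertex has degree 6, so the graph is 6-regular.

Yes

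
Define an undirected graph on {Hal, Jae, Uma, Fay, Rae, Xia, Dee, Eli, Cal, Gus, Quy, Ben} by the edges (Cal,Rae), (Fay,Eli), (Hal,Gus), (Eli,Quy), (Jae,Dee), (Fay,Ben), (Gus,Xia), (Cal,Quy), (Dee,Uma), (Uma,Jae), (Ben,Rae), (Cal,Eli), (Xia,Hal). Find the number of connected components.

3

Component: {Hal, Xia, Gus}
Component: {Jae, Uma, Dee}
Component: {Fay, Rae, Eli, Cal, Quy, Ben}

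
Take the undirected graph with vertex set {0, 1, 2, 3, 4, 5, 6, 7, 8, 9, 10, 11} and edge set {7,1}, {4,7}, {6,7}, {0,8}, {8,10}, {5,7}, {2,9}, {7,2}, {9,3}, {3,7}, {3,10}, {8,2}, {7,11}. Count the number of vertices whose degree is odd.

10

Degrees: 0:1, 1:1, 2:3, 3:3, 4:1, 5:1, 6:1, 7:7, 8:3, 9:2, 10:2, 11:1
Odd-degree vertices: 0, 1, 2, 3, 4, 5, 6, 7, 8, 11.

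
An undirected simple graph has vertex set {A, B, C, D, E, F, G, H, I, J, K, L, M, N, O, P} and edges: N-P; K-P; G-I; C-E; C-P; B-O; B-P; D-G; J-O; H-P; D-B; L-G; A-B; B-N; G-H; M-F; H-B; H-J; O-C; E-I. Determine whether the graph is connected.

No

Component: {F, M}
Component: {A, B, C, D, E, G, H, I, J, K, L, N, O, P}
There are 2 separate components, so the graph is not connected.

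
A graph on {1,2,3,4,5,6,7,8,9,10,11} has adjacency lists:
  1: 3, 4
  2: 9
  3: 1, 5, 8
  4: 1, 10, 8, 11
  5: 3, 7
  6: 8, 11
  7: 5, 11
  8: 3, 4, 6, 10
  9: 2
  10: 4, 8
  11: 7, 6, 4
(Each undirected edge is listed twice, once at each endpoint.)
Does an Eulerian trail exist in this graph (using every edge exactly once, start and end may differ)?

No

Degrees: 1:2, 2:1, 3:3, 4:4, 5:2, 6:2, 7:2, 8:4, 9:1, 10:2, 11:3
Odd-degree vertices: 2, 3, 9, 11 (4 total).
An Eulerian trail requires 0 or 2 odd-degree vertices; here there are 4.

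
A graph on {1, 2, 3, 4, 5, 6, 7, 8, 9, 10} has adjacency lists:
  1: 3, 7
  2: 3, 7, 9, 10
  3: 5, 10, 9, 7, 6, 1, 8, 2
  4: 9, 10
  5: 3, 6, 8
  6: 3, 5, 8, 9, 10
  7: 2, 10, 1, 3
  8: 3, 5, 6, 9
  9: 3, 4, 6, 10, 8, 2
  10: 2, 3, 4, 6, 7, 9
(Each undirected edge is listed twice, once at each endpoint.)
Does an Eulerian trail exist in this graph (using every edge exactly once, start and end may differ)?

Degrees: 1:2, 2:4, 3:8, 4:2, 5:3, 6:5, 7:4, 8:4, 9:6, 10:6
Odd-degree vertices: 5, 6 (2 total).
The non-isolated vertices are connected and exactly 2 have odd degree, so an Eulerian trail exists (from 5 to 6).

Yes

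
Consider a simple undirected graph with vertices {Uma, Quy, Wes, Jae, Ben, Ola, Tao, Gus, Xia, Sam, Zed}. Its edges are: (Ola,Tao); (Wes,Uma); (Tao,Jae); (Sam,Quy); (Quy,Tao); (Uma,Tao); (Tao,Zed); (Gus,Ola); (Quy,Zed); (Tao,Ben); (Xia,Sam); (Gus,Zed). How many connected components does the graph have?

1

Component: {Uma, Quy, Wes, Jae, Ben, Ola, Tao, Gus, Xia, Sam, Zed}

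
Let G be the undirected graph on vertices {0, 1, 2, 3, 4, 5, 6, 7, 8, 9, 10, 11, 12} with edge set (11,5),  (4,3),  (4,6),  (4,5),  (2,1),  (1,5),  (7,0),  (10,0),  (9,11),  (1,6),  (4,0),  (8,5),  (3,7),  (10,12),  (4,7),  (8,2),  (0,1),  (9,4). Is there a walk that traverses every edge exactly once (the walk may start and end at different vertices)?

Yes

Degrees: 0:4, 1:4, 2:2, 3:2, 4:6, 5:4, 6:2, 7:3, 8:2, 9:2, 10:2, 11:2, 12:1
Odd-degree vertices: 7, 12 (2 total).
The non-isolated vertices are connected and exactly 2 have odd degree, so an Eulerian trail exists (from 7 to 12).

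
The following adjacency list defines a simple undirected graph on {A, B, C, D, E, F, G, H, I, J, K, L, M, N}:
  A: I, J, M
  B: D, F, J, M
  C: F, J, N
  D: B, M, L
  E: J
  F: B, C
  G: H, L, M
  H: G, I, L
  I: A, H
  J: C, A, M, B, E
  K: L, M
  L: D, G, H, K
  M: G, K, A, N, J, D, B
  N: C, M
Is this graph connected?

A breadth-first search from A visits A, M, J, I, G, B, N, K, D, C, E, H, L, F — all 14 vertices — so the graph is connected.

Yes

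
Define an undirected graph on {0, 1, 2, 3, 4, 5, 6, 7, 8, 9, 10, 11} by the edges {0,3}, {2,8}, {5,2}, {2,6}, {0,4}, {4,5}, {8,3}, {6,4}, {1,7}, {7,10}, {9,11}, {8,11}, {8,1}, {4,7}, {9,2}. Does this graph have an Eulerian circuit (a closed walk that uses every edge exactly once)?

Degrees: 0:2, 1:2, 2:4, 3:2, 4:4, 5:2, 6:2, 7:3, 8:4, 9:2, 10:1, 11:2
Vertices with odd degree: 7, 10. An Eulerian circuit requires all degrees even.

No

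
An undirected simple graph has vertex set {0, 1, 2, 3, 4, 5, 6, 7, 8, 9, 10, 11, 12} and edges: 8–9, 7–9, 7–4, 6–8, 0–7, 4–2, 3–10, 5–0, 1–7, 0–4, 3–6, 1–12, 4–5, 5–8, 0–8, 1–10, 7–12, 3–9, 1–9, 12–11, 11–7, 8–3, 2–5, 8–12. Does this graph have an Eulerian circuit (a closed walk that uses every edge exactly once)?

Yes

Degrees: 0:4, 1:4, 2:2, 3:4, 4:4, 5:4, 6:2, 7:6, 8:6, 9:4, 10:2, 11:2, 12:4
All degrees are even and the non-isolated vertices are connected — an Eulerian circuit exists.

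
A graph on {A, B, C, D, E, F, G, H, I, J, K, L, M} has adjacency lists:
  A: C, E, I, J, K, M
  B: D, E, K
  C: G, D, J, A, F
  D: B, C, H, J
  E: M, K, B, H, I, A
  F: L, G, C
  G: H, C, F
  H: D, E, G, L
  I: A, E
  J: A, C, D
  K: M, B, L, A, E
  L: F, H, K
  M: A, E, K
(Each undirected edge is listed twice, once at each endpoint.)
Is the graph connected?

Yes

A breadth-first search from A visits A, J, I, M, K, C, E, D, B, L, G, F, H — all 13 vertices — so the graph is connected.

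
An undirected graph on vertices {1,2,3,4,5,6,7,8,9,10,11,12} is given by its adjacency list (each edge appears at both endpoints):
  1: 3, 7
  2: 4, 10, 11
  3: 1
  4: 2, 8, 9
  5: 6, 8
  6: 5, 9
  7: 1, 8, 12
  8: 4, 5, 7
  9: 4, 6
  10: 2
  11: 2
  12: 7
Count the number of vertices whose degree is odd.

Degrees: 1:2, 2:3, 3:1, 4:3, 5:2, 6:2, 7:3, 8:3, 9:2, 10:1, 11:1, 12:1
Odd-degree vertices: 2, 3, 4, 7, 8, 10, 11, 12.

8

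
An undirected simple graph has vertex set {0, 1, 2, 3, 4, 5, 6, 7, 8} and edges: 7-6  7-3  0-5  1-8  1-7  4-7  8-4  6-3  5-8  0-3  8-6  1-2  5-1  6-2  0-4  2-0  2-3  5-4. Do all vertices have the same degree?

Yes

Degrees: 0:4, 1:4, 2:4, 3:4, 4:4, 5:4, 6:4, 7:4, 8:4
All degrees equal 4; the graph is regular.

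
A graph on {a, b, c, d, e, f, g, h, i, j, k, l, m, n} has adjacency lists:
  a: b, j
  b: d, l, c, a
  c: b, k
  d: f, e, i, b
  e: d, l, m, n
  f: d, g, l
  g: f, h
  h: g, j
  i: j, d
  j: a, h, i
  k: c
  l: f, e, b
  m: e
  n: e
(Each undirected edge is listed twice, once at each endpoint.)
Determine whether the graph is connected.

Yes

A breadth-first search from a visits a, b, j, l, c, d, h, i, f, e, k, g, m, n — all 14 vertices — so the graph is connected.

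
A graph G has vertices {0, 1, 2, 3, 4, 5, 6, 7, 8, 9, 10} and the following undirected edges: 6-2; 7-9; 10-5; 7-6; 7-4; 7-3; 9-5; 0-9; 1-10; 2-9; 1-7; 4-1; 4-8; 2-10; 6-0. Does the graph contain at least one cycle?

Yes

The graph has 11 vertices, 15 edges, and 1 connected component.
Since 15 > 11 - 1, a cycle must exist; for instance 7-4-1-7.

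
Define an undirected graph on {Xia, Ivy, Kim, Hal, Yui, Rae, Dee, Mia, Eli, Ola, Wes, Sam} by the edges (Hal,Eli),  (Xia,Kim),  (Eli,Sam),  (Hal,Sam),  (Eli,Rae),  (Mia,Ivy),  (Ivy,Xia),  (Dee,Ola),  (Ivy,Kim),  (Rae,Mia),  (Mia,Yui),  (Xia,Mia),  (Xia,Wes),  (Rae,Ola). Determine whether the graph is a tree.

|V| = 12, |E| = 14.
Connected but with 14 > 11 edges, so it has a cycle and is not a tree.

No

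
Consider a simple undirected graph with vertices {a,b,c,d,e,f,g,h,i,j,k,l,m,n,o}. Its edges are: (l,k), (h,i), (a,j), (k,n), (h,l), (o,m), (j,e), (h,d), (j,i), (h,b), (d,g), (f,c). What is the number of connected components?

3

Component: {c, f}
Component: {m, o}
Component: {a, b, d, e, g, h, i, j, k, l, n}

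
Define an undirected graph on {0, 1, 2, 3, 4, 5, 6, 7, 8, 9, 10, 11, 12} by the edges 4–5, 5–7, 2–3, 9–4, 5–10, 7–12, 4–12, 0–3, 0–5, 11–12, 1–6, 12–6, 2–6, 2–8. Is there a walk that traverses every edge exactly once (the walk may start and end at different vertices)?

Degrees: 0:2, 1:1, 2:3, 3:2, 4:3, 5:4, 6:3, 7:2, 8:1, 9:1, 10:1, 11:1, 12:4
Odd-degree vertices: 1, 2, 4, 6, 8, 9, 10, 11 (8 total).
An Eulerian trail requires 0 or 2 odd-degree vertices; here there are 8.

No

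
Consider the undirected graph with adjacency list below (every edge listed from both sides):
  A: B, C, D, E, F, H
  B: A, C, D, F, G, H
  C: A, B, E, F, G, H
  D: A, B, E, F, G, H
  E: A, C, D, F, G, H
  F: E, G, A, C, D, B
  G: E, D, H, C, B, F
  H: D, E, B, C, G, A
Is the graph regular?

Yes

Degrees: A:6, B:6, C:6, D:6, E:6, F:6, G:6, H:6
Every vertex has degree 6, so the graph is 6-regular.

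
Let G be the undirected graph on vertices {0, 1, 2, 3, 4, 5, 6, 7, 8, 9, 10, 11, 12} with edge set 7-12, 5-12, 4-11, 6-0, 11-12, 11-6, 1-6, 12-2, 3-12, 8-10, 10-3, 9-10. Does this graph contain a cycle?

No

|V| = 13, |E| = 12, number of components = 1.
Since 12 = 13 - 1, the graph is a forest and contains no cycle.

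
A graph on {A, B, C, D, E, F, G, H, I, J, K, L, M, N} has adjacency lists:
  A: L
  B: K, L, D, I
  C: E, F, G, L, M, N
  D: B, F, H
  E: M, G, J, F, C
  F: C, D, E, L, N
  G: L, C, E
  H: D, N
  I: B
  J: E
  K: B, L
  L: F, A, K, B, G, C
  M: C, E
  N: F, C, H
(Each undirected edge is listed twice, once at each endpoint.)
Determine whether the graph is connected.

Yes

Starting from A and exploring outward reaches every vertex (A, L, G, B, K, C, F, E, I, D, N, M, J, H); the graph is connected.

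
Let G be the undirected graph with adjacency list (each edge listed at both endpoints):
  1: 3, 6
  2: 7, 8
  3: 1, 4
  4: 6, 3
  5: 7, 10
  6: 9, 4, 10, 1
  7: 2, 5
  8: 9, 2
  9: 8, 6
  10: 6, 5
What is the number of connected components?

1

Component: {1, 2, 3, 4, 5, 6, 7, 8, 9, 10}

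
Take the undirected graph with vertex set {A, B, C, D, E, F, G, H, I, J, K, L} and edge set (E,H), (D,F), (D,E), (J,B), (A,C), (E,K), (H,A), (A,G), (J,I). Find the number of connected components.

Component: {L}
Component: {B, I, J}
Component: {A, C, D, E, F, G, H, K}

3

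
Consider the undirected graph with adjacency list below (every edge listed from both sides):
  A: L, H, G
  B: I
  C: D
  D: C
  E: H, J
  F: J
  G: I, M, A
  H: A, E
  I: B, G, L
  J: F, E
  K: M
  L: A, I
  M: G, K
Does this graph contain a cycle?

Yes

The graph has 13 vertices, 12 edges, and 2 connected components.
One cycle is A-G-I-L-A.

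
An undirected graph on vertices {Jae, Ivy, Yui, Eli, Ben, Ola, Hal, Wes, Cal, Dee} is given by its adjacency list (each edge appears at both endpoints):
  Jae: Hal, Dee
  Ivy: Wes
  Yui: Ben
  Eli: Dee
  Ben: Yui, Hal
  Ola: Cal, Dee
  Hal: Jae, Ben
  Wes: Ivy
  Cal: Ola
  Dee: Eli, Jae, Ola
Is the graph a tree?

|V| = 10, |E| = 8.
It is not connected, so it is not a tree.

No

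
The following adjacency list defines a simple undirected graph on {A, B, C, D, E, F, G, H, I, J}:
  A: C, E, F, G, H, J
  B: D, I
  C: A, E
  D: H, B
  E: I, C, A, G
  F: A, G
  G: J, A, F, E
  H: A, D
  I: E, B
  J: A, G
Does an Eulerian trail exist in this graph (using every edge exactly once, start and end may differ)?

Degrees: A:6, B:2, C:2, D:2, E:4, F:2, G:4, H:2, I:2, J:2
Odd-degree vertices: none (0 total).
With 0 odd-degree vertices and all edges in one connected piece, an Eulerian trail exists.

Yes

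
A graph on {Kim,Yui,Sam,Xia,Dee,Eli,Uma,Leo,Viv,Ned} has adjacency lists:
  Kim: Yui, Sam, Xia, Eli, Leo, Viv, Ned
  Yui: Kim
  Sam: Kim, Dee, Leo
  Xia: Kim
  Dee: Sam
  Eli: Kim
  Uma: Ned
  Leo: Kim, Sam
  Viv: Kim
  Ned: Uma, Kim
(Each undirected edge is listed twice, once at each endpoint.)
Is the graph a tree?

No

|V| = 10, |E| = 10.
A tree on 10 vertices has exactly 9 edges; this graph has 10, so it contains a cycle and is not a tree.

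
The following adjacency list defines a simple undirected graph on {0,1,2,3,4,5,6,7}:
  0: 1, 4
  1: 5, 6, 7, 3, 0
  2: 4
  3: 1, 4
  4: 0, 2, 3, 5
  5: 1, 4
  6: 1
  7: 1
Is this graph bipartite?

Color {1, 4} black and {0, 2, 3, 5, 6, 7} white. No edge joins two same-colored vertices, so the graph is bipartite.

Yes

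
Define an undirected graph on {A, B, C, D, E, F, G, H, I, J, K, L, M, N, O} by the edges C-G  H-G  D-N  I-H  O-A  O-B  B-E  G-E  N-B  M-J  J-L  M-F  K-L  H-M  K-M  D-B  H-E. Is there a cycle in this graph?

Yes

The graph has 15 vertices, 17 edges, and 1 connected component.
One cycle is M-J-L-K-M.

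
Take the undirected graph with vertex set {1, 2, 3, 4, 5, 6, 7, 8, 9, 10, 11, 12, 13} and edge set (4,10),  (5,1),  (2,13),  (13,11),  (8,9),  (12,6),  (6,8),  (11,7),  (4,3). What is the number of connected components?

4

Component: {1, 5}
Component: {3, 4, 10}
Component: {2, 7, 11, 13}
Component: {6, 8, 9, 12}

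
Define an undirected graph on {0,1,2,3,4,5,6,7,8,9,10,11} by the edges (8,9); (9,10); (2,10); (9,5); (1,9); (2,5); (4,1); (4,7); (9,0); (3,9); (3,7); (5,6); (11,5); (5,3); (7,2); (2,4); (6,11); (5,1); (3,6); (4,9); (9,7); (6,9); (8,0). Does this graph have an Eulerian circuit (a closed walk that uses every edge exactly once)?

Degrees: 0:2, 1:3, 2:4, 3:4, 4:4, 5:6, 6:4, 7:4, 8:2, 9:9, 10:2, 11:2
Vertices with odd degree: 1, 9. An Eulerian circuit requires all degrees even.

No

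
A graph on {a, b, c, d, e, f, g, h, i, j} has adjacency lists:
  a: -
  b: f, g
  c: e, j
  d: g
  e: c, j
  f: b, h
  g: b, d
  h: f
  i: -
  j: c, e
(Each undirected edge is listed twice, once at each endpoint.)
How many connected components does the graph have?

Component: {a}
Component: {i}
Component: {c, e, j}
Component: {b, d, f, g, h}

4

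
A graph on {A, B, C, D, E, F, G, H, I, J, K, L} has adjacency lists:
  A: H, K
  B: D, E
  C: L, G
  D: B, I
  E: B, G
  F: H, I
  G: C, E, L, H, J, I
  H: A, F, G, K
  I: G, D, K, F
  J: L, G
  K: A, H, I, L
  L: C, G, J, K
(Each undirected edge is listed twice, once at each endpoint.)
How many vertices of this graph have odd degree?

0

Degrees: A:2, B:2, C:2, D:2, E:2, F:2, G:6, H:4, I:4, J:2, K:4, L:4
Odd-degree vertices: none.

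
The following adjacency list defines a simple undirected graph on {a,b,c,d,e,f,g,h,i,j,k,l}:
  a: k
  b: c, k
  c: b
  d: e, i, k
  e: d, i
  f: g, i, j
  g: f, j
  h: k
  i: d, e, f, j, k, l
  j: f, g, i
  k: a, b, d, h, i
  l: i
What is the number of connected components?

1

Component: {a, b, c, d, e, f, g, h, i, j, k, l}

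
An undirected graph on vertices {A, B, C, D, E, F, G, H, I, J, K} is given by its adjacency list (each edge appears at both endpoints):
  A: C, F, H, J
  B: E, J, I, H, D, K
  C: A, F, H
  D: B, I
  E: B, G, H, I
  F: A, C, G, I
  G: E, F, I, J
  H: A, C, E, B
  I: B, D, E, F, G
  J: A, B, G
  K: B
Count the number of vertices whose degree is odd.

Degrees: A:4, B:6, C:3, D:2, E:4, F:4, G:4, H:4, I:5, J:3, K:1
Odd-degree vertices: C, I, J, K.

4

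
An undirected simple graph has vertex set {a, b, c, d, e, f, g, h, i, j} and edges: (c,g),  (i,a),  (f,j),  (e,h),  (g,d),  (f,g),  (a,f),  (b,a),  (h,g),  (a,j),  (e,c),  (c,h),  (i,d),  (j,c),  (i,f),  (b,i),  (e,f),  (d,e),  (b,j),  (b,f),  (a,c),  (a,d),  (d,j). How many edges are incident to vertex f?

6

Neighbors of f: a, b, e, g, i, j.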